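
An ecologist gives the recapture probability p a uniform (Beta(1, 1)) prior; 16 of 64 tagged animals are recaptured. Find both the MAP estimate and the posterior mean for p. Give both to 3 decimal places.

MAP: 0.250. Posterior mean: 0.258.

Posterior: Beta(1+16, 1+48) = Beta(17, 49).
Mode = (17−1)/(17+49−2) = 16/64 = 0.250.
With a flat prior the MAP equals the MLE, 16/64.
Mean = 17/(17+49) = 17/66 = 0.258.
Mean > mode: the posterior has a right tail.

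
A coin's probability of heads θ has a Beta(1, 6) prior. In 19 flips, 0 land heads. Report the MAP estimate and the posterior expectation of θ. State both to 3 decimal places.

Posterior: Beta(1+0, 6+19) = Beta(1, 25).
Since α = 1 ≤ 1 and β > 1, the Beta density is monotone decreasing on [0,1]; the mode is at 0.
Mean = 1/(1+25) = 0.038.
The posterior is right-skewed, so the mean exceeds the mode.

θ_MAP = 0.000, E[θ|data] = 0.038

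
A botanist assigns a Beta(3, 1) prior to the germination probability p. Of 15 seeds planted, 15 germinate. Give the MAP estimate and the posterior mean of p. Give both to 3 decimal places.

Posterior: Beta(3+15, 1+0) = Beta(18, 1).
Since β = 1 ≤ 1 and α > 1, the Beta density is monotone increasing on [0,1]; the mode is at 1.
Mean = 18/(18+1) = 0.947.
The mean is pulled below the mode by the posterior's left skew.

MAP estimate = 1.000, posterior mean = 0.947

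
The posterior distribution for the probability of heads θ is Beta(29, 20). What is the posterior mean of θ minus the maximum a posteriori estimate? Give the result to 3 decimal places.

-0.004

Mode = (29−1)/(29+20−2) = 28/47 = 0.596.
Mean = 29/(29+20) = 29/49 = 0.592.
Difference = 0.592 − 0.596 = -0.004.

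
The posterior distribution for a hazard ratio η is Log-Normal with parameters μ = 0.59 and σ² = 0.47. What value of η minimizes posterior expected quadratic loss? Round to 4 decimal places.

Mode = exp(μ − σ²) = exp(0.12) = 1.1275.
Mean = exp(μ + σ²/2) = exp(0.825) = 2.2819.
Quadratic loss ⇒ the optimal estimator is the posterior mean.

2.2819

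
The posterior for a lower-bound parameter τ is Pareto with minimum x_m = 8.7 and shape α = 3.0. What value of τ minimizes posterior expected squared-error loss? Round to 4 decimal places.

13.0500

The Pareto density is strictly decreasing on [x_m, ∞), so the mode is x_m = 8.7000.
Mean = α·x_m/(α−1) = 3.0·8.7/2.0 = 13.0500.
Squared-error loss ⇒ the optimal estimator is the posterior mean.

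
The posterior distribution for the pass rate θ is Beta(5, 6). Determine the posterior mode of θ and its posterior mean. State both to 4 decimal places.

Mode = (5−1)/(5+6−2) = 4/9 = 0.4444.
Mean = 5/(5+6) = 5/11 = 0.4545.

MAP = 0.4444, posterior mean = 0.4545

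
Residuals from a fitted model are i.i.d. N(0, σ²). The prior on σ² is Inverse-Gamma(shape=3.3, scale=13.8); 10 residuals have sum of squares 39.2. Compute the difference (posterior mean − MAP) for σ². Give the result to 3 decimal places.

0.984

Posterior: Inverse-Gamma(shape = 3.3+10/2 = 8.3, scale = 13.8+39.2/2 = 33.4).
Mode = β/(α+1) = 33.4/9.3 = 3.591.
Mean = β/(α−1) = 33.4/7.3 = 4.575.
Difference = 4.575 − 3.591 = 0.984.
Mean > mode: the posterior has a right tail.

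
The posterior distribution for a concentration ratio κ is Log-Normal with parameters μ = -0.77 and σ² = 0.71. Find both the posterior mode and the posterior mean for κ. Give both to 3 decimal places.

Mode = exp(μ − σ²) = exp(-1.48) = 0.228.
Mean = exp(μ + σ²/2) = exp(-0.415) = 0.660.

MAP: 0.228. Posterior mean: 0.660.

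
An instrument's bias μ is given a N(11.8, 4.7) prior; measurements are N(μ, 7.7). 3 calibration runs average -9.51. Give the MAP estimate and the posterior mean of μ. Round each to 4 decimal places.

Posterior for μ is Normal. Precision-weighted mean: (1/4.7·11.8 + 3/7.7·-9.51) / (1/4.7 + 3/7.7) = -1.9831.
A Normal posterior is symmetric, so mode = mean.

μ_MAP = -1.9831, E[μ|data] = -1.9831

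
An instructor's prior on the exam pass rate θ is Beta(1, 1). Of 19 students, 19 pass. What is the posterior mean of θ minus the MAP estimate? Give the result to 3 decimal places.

Posterior: Beta(1+19, 1+0) = Beta(20, 1).
Since β = 1 ≤ 1 and α > 1, the Beta density is monotone increasing on [0,1]; the mode is at 1.
Mean = 20/(20+1) = 0.952.
Difference = 0.952 − 1.000 = -0.048.

-0.048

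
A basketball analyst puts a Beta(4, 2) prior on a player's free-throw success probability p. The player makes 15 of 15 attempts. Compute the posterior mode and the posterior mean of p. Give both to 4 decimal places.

p_MAP = 0.9474, E[p|data] = 0.9048

Posterior: Beta(4+15, 2+0) = Beta(19, 2).
Mode = (19−1)/(19+2−2) = 18/19 = 0.9474.
Mean = 19/(19+2) = 19/21 = 0.9048.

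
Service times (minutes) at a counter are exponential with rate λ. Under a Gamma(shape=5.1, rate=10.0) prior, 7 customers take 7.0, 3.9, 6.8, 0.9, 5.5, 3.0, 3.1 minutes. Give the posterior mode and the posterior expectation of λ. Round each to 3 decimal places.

posterior mode = 0.276, posterior expectation = 0.301

Σ times = 30.2. Posterior: Gamma(shape = 5.1+7 = 12.1, rate = 10.0+30.2 = 40.2).
Mode = (α−1)/β = 11.1/40.2 = 0.276.
Mean = α/β = 12.1/40.2 = 0.301.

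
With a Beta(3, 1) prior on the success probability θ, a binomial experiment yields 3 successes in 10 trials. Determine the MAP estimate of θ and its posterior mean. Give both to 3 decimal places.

MAP: 0.417. Posterior mean: 0.429.

Posterior: Beta(3+3, 1+7) = Beta(6, 8).
Mode = (6−1)/(6+8−2) = 5/12 = 0.417.
Mean = 6/(6+8) = 6/14 = 0.429.
Mean > mode: the posterior has a right tail.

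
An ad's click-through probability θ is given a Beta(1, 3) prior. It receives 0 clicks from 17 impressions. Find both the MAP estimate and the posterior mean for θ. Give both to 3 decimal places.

MAP: 0.000. Posterior mean: 0.048.

Posterior: Beta(1+0, 3+17) = Beta(1, 20).
Since α = 1 ≤ 1 and β > 1, the Beta density is monotone decreasing on [0,1]; the mode is at 0.
Mean = 1/(1+20) = 0.048.
Right-skewed posterior ⇒ mode < mean.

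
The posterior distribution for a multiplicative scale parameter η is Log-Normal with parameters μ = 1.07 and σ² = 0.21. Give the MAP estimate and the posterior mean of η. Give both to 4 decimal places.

Mode = exp(μ − σ²) = exp(0.86) = 2.3632.
Mean = exp(μ + σ²/2) = exp(1.175) = 3.2381.

η_MAP = 2.3632, E[η|data] = 3.2381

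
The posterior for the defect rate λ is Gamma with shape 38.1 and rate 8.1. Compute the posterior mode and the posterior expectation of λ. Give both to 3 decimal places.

Mode = (α−1)/β = 37.1/8.1 = 4.580.
Mean = α/β = 38.1/8.1 = 4.704.

λ_MAP = 4.580, E[λ|data] = 4.704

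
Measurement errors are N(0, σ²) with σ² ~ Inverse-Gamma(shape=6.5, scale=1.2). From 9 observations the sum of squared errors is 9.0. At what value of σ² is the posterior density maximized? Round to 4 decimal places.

Posterior: Inverse-Gamma(shape = 6.5+9/2 = 11.0, scale = 1.2+9.0/2 = 5.7).
Mode = β/(α+1) = 5.7/12.0 = 0.4750.
Mean = β/(α−1) = 5.7/10.0 = 0.5700.
This is the posterior mode — the MAP estimate.

0.4750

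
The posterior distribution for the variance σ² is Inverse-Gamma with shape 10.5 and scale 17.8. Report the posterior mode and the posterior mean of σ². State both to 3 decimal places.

σ²_MAP = 1.548, E[σ²|data] = 1.874

Mode = β/(α+1) = 17.8/11.5 = 1.548.
Mean = β/(α−1) = 17.8/9.5 = 1.874.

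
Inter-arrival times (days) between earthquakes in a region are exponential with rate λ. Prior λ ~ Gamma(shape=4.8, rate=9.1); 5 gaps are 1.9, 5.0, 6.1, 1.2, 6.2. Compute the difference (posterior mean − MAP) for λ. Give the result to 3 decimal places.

0.034

Σ times = 20.4. Posterior: Gamma(shape = 4.8+5 = 9.8, rate = 9.1+20.4 = 29.5).
Mode = (α−1)/β = 8.8/29.5 = 0.298.
Mean = α/β = 9.8/29.5 = 0.332.
Difference = 0.332 − 0.298 = 0.034.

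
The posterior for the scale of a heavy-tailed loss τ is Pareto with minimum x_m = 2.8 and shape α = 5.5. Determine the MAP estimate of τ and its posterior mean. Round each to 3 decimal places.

MAP estimate = 2.800, posterior mean = 3.422

The Pareto density is strictly decreasing on [x_m, ∞), so the mode is x_m = 2.800.
Mean = α·x_m/(α−1) = 5.5·2.8/4.5 = 3.422.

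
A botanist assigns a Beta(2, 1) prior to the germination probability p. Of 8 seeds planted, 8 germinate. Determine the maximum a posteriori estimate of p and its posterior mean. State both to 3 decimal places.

Posterior: Beta(2+8, 1+0) = Beta(10, 1).
Since β = 1 ≤ 1 and α > 1, the Beta density is monotone increasing on [0,1]; the mode is at 1.
Mean = 10/(10+1) = 0.909.
The mean is pulled below the mode by the posterior's left skew.

maximum a posteriori estimate = 1.000, posterior mean = 0.909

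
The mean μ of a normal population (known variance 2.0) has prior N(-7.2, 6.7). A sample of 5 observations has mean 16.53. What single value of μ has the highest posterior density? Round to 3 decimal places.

15.193

Posterior for μ is Normal. Precision-weighted mean: (1/6.7·-7.2 + 5/2.0·16.53) / (1/6.7 + 5/2.0) = 15.193.
A Normal posterior is symmetric, so mode = mean.
This is the posterior mode — the MAP estimate.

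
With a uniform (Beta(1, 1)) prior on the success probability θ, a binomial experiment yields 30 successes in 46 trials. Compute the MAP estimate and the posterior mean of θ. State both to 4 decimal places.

MAP: 0.6522. Posterior mean: 0.6458.

Posterior: Beta(1+30, 1+16) = Beta(31, 17).
Mode = (31−1)/(31+17−2) = 30/46 = 0.6522.
With a flat prior the MAP equals the MLE, 30/46.
Mean = 31/(31+17) = 31/48 = 0.6458.
Left-skewed posterior ⇒ mean < mode.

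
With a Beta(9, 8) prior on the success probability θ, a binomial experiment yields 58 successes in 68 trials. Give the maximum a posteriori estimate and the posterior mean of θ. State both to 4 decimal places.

maximum a posteriori estimate = 0.7952, posterior mean = 0.7882

Posterior: Beta(9+58, 8+10) = Beta(67, 18).
Mode = (67−1)/(67+18−2) = 66/83 = 0.7952.
Mean = 67/(67+18) = 67/85 = 0.7882.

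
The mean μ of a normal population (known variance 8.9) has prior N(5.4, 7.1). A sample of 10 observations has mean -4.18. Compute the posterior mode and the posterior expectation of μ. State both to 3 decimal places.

Posterior for μ is Normal. Precision-weighted mean: (1/7.1·5.4 + 10/8.9·-4.18) / (1/7.1 + 10/8.9) = -3.113.
A Normal posterior is symmetric, so mode = mean.

MAP: -3.113. Posterior mean: -3.113.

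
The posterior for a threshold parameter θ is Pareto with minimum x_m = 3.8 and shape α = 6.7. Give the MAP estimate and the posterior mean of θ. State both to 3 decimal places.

The Pareto density is strictly decreasing on [x_m, ∞), so the mode is x_m = 3.800.
Mean = α·x_m/(α−1) = 6.7·3.8/5.7 = 4.467.

MAP: 3.800. Posterior mean: 4.467.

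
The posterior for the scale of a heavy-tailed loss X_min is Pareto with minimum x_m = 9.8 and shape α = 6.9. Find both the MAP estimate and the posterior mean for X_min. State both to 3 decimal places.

The Pareto density is strictly decreasing on [x_m, ∞), so the mode is x_m = 9.800.
Mean = α·x_m/(α−1) = 6.9·9.8/5.9 = 11.461.

MAP estimate = 9.800, posterior mean = 11.461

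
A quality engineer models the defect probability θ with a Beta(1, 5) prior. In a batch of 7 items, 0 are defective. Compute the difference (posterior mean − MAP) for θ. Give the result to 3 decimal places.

Posterior: Beta(1+0, 5+7) = Beta(1, 12).
Since α = 1 ≤ 1 and β > 1, the Beta density is monotone decreasing on [0,1]; the mode is at 0.
Mean = 1/(1+12) = 0.077.
Difference = 0.077 − 0.000 = 0.077.

0.077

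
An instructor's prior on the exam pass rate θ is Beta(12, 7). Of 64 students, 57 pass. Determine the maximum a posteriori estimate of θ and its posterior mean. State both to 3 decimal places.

Posterior: Beta(12+57, 7+7) = Beta(69, 14).
Mode = (69−1)/(69+14−2) = 68/81 = 0.840.
Mean = 69/(69+14) = 69/83 = 0.831.

MAP = 0.840; posterior mean = 0.831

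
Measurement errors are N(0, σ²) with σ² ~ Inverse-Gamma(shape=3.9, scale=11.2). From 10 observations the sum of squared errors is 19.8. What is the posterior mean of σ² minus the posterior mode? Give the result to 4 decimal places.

Posterior: Inverse-Gamma(shape = 3.9+10/2 = 8.9, scale = 11.2+19.8/2 = 21.1).
Mode = β/(α+1) = 21.1/9.9 = 2.1313.
Mean = β/(α−1) = 21.1/7.9 = 2.6709.
Difference = 2.6709 − 2.1313 = 0.5396.
The posterior is right-skewed, so the mean exceeds the mode.

0.5396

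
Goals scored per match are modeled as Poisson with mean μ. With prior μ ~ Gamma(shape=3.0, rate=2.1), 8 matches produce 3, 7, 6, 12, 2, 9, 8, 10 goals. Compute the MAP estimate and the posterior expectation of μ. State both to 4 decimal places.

Σ counts = 57. Posterior: Gamma(shape = 3.0+57 = 60.0, rate = 2.1+8 = 10.1).
Mode = (α−1)/β = 59.0/10.1 = 5.8416.
Mean = α/β = 60.0/10.1 = 5.9406.
The mean is pulled above the mode by the posterior's right skew.

MAP = 5.8416; posterior mean = 5.9406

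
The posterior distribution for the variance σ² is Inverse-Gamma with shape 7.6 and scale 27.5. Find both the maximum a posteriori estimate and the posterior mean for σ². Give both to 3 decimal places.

Mode = β/(α+1) = 27.5/8.6 = 3.198.
Mean = β/(α−1) = 27.5/6.6 = 4.167.
The posterior is right-skewed, so the mean exceeds the mode.

MAP = 3.198, posterior mean = 4.167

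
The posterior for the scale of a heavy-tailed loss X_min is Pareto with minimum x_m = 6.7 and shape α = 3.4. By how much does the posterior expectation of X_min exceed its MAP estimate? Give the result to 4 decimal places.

The Pareto density is strictly decreasing on [x_m, ∞), so the mode is x_m = 6.7000.
Mean = α·x_m/(α−1) = 3.4·6.7/2.4 = 9.4917.
Difference = 9.4917 − 6.7000 = 2.7917.

2.7917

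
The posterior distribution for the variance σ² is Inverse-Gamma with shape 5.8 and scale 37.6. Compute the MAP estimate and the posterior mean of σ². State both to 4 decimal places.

MAP: 5.5294. Posterior mean: 7.8333.

Mode = β/(α+1) = 37.6/6.8 = 5.5294.
Mean = β/(α−1) = 37.6/4.8 = 7.8333.
The mean is pulled above the mode by the posterior's right skew.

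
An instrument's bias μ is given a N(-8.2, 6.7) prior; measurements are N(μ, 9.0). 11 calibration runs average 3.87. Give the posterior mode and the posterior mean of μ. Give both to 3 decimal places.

posterior mode = 2.556, posterior mean = 2.556

Posterior for μ is Normal. Precision-weighted mean: (1/6.7·-8.2 + 11/9.0·3.87) / (1/6.7 + 11/9.0) = 2.556.
A Normal posterior is symmetric, so mode = mean.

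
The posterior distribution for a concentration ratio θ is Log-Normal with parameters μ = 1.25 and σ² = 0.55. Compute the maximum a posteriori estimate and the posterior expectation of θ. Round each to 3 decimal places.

θ_MAP = 2.014, E[θ|data] = 4.595

Mode = exp(μ − σ²) = exp(0.70) = 2.014.
Mean = exp(μ + σ²/2) = exp(1.525) = 4.595.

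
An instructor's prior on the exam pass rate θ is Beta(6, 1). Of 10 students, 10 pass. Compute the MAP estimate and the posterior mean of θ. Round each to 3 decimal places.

Posterior: Beta(6+10, 1+0) = Beta(16, 1).
Since β = 1 ≤ 1 and α > 1, the Beta density is monotone increasing on [0,1]; the mode is at 1.
Mean = 16/(16+1) = 0.941.
The posterior is left-skewed, so the mode exceeds the mean.

MAP = 1.000; posterior mean = 0.941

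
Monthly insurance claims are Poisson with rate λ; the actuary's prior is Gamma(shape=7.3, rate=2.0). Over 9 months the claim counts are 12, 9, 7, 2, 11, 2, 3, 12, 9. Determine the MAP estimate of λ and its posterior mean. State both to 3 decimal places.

MAP: 6.664. Posterior mean: 6.755.

Σ counts = 67. Posterior: Gamma(shape = 7.3+67 = 74.3, rate = 2.0+9 = 11.0).
Mode = (α−1)/β = 73.3/11.0 = 6.664.
Mean = α/β = 74.3/11.0 = 6.755.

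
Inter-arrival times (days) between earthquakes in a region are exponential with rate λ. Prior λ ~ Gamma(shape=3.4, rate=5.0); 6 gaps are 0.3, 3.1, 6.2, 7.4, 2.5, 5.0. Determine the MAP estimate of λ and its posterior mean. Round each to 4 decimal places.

Σ times = 24.5. Posterior: Gamma(shape = 3.4+6 = 9.4, rate = 5.0+24.5 = 29.5).
Mode = (α−1)/β = 8.4/29.5 = 0.2847.
Mean = α/β = 9.4/29.5 = 0.3186.
Right-skewed posterior ⇒ mode < mean.

MAP = 0.2847, posterior mean = 0.3186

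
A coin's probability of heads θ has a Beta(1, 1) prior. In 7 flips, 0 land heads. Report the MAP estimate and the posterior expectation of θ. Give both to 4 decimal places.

Posterior: Beta(1+0, 1+7) = Beta(1, 8).
Since α = 1 ≤ 1 and β > 1, the Beta density is monotone decreasing on [0,1]; the mode is at 0.
Mean = 1/(1+8) = 0.1111.

MAP = 0.0000; posterior mean = 0.1111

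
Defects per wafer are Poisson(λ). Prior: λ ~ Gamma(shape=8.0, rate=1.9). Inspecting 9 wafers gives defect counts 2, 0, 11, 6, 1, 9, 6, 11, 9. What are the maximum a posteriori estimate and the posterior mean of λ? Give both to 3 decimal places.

Σ counts = 55. Posterior: Gamma(shape = 8.0+55 = 63.0, rate = 1.9+9 = 10.9).
Mode = (α−1)/β = 62.0/10.9 = 5.688.
Mean = α/β = 63.0/10.9 = 5.780.

λ_MAP = 5.688, E[λ|data] = 5.780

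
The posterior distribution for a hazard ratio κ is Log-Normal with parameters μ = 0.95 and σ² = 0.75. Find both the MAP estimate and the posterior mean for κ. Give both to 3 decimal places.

MAP = 1.221, posterior mean = 3.762

Mode = exp(μ − σ²) = exp(0.20) = 1.221.
Mean = exp(μ + σ²/2) = exp(1.325) = 3.762.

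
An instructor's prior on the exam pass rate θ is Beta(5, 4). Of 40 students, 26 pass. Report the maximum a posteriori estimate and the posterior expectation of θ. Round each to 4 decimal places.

MAP = 0.6383; posterior mean = 0.6327

Posterior: Beta(5+26, 4+14) = Beta(31, 18).
Mode = (31−1)/(31+18−2) = 30/47 = 0.6383.
Mean = 31/(31+18) = 31/49 = 0.6327.
Left-skewed posterior ⇒ mean < mode.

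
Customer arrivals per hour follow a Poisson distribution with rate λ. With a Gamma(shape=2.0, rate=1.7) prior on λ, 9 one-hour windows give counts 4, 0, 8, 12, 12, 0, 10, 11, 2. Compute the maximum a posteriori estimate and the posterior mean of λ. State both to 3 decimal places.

maximum a posteriori estimate = 5.607, posterior mean = 5.701

Σ counts = 59. Posterior: Gamma(shape = 2.0+59 = 61.0, rate = 1.7+9 = 10.7).
Mode = (α−1)/β = 60.0/10.7 = 5.607.
Mean = α/β = 61.0/10.7 = 5.701.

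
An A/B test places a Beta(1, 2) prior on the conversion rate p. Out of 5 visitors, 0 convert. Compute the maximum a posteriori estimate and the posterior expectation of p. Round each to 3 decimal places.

MAP = 0.000; posterior mean = 0.125

Posterior: Beta(1+0, 2+5) = Beta(1, 7).
Since α = 1 ≤ 1 and β > 1, the Beta density is monotone decreasing on [0,1]; the mode is at 0.
Mean = 1/(1+7) = 0.125.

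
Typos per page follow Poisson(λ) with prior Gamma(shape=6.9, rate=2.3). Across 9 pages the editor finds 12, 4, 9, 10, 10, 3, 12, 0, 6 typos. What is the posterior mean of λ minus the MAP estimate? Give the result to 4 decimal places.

0.0885

Σ counts = 66. Posterior: Gamma(shape = 6.9+66 = 72.9, rate = 2.3+9 = 11.3).
Mode = (α−1)/β = 71.9/11.3 = 6.3628.
Mean = α/β = 72.9/11.3 = 6.4513.
Difference = 6.4513 − 6.3628 = 0.0885.
The posterior is right-skewed, so the mean exceeds the mode.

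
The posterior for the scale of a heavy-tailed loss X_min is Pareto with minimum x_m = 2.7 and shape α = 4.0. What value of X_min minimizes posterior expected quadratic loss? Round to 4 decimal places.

3.6000

The Pareto density is strictly decreasing on [x_m, ∞), so the mode is x_m = 2.7000.
Mean = α·x_m/(α−1) = 4.0·2.7/3.0 = 3.6000.
Quadratic loss ⇒ the optimal estimator is the posterior mean.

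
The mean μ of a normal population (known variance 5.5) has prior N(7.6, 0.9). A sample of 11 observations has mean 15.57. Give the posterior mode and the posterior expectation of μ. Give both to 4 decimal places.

Posterior for μ is Normal. Precision-weighted mean: (1/0.9·7.6 + 11/5.5·15.57) / (1/0.9 + 11/5.5) = 12.7236.
A Normal posterior is symmetric, so mode = mean.

MAP: 12.7236. Posterior mean: 12.7236.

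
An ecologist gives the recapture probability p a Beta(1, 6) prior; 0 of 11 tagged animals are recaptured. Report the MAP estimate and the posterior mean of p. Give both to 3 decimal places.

MAP = 0.000; posterior mean = 0.056

Posterior: Beta(1+0, 6+11) = Beta(1, 17).
Since α = 1 ≤ 1 and β > 1, the Beta density is monotone decreasing on [0,1]; the mode is at 0.
Mean = 1/(1+17) = 0.056.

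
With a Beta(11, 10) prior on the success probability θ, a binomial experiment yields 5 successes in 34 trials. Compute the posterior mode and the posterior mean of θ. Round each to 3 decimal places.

Posterior: Beta(11+5, 10+29) = Beta(16, 39).
Mode = (16−1)/(16+39−2) = 15/53 = 0.283.
Mean = 16/(16+39) = 16/55 = 0.291.

MAP: 0.283. Posterior mean: 0.291.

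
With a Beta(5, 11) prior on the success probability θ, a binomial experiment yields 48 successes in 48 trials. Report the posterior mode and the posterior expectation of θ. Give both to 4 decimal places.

MAP: 0.8387. Posterior mean: 0.8281.

Posterior: Beta(5+48, 11+0) = Beta(53, 11).
Mode = (53−1)/(53+11−2) = 52/62 = 0.8387.
Mean = 53/(53+11) = 53/64 = 0.8281.
Left-skewed posterior ⇒ mean < mode.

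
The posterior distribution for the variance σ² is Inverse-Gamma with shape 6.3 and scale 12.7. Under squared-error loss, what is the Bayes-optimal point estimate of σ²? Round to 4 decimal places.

Mode = β/(α+1) = 12.7/7.3 = 1.7397.
Mean = β/(α−1) = 12.7/5.3 = 2.3962.
Squared-error loss ⇒ the optimal estimator is the posterior mean.

2.3962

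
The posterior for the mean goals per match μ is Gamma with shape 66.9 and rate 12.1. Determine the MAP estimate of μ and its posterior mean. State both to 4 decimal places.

MAP: 5.4463. Posterior mean: 5.5289.

Mode = (α−1)/β = 65.9/12.1 = 5.4463.
Mean = α/β = 66.9/12.1 = 5.5289.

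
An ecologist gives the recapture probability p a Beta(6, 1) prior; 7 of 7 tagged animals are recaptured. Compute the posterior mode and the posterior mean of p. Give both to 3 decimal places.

MAP = 1.000; posterior mean = 0.929

Posterior: Beta(6+7, 1+0) = Beta(13, 1).
Since β = 1 ≤ 1 and α > 1, the Beta density is monotone increasing on [0,1]; the mode is at 1.
Mean = 13/(13+1) = 0.929.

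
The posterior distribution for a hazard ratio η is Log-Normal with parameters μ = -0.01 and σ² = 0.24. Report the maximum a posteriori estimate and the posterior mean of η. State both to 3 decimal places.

Mode = exp(μ − σ²) = exp(-0.25) = 0.779.
Mean = exp(μ + σ²/2) = exp(0.110) = 1.116.

MAP = 0.779; posterior mean = 1.116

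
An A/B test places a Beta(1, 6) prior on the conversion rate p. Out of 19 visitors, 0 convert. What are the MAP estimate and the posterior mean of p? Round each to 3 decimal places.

Posterior: Beta(1+0, 6+19) = Beta(1, 25).
Since α = 1 ≤ 1 and β > 1, the Beta density is monotone decreasing on [0,1]; the mode is at 0.
Mean = 1/(1+25) = 0.038.

MAP: 0.000. Posterior mean: 0.038.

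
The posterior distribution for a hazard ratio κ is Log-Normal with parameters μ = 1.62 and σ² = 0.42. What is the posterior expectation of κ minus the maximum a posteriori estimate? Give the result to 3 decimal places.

Mode = exp(μ − σ²) = exp(1.20) = 3.320.
Mean = exp(μ + σ²/2) = exp(1.830) = 6.234.
Difference = 6.234 − 3.320 = 2.914.
Mean > mode: the posterior has a right tail.

2.914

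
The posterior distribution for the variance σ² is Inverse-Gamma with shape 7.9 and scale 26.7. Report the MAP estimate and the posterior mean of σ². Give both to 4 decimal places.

Mode = β/(α+1) = 26.7/8.9 = 3.0000.
Mean = β/(α−1) = 26.7/6.9 = 3.8696.

MAP = 3.0000, posterior mean = 3.8696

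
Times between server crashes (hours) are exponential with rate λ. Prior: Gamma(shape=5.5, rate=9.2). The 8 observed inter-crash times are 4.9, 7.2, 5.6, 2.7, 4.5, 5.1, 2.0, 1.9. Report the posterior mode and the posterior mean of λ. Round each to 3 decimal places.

posterior mode = 0.290, posterior mean = 0.313

Σ times = 33.9. Posterior: Gamma(shape = 5.5+8 = 13.5, rate = 9.2+33.9 = 43.1).
Mode = (α−1)/β = 12.5/43.1 = 0.290.
Mean = α/β = 13.5/43.1 = 0.313.
Mean > mode: the posterior has a right tail.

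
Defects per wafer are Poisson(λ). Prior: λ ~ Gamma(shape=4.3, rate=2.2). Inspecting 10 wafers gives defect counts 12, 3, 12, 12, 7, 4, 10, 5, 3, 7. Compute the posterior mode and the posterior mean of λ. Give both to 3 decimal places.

Σ counts = 75. Posterior: Gamma(shape = 4.3+75 = 79.3, rate = 2.2+10 = 12.2).
Mode = (α−1)/β = 78.3/12.2 = 6.418.
Mean = α/β = 79.3/12.2 = 6.500.
Mean > mode: the posterior has a right tail.

MAP = 6.418, posterior mean = 6.500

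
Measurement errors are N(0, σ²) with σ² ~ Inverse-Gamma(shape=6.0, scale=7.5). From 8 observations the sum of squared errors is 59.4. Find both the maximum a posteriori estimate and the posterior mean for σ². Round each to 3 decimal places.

Posterior: Inverse-Gamma(shape = 6.0+8/2 = 10.0, scale = 7.5+59.4/2 = 37.2).
Mode = β/(α+1) = 37.2/11.0 = 3.382.
Mean = β/(α−1) = 37.2/9.0 = 4.133.
Mean > mode: the posterior has a right tail.

MAP = 3.382; posterior mean = 4.133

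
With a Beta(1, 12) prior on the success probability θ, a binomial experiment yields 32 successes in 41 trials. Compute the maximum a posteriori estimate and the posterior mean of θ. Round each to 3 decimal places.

θ_MAP = 0.615, E[θ|data] = 0.611

Posterior: Beta(1+32, 12+9) = Beta(33, 21).
Mode = (33−1)/(33+21−2) = 32/52 = 0.615.
Mean = 33/(33+21) = 33/54 = 0.611.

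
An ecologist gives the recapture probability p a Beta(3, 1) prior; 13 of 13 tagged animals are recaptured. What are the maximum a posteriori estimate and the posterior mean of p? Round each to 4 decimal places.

Posterior: Beta(3+13, 1+0) = Beta(16, 1).
Since β = 1 ≤ 1 and α > 1, the Beta density is monotone increasing on [0,1]; the mode is at 1.
Mean = 16/(16+1) = 0.9412.
The posterior is left-skewed, so the mode exceeds the mean.

maximum a posteriori estimate = 1.0000, posterior mean = 0.9412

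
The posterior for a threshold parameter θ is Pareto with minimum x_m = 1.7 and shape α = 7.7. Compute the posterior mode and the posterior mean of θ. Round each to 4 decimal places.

θ_MAP = 1.7000, E[θ|data] = 1.9537

The Pareto density is strictly decreasing on [x_m, ∞), so the mode is x_m = 1.7000.
Mean = α·x_m/(α−1) = 7.7·1.7/6.7 = 1.9537.
The posterior is right-skewed, so the mean exceeds the mode.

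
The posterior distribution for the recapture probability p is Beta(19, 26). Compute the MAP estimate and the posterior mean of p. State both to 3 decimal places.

MAP: 0.419. Posterior mean: 0.422.

Mode = (19−1)/(19+26−2) = 18/43 = 0.419.
Mean = 19/(19+26) = 19/45 = 0.422.
Mean > mode: the posterior has a right tail.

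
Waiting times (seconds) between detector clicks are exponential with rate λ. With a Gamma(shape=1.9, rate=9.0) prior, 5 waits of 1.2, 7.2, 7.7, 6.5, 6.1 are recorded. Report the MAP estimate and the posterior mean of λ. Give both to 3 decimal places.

Σ times = 28.7. Posterior: Gamma(shape = 1.9+5 = 6.9, rate = 9.0+28.7 = 37.7).
Mode = (α−1)/β = 5.9/37.7 = 0.156.
Mean = α/β = 6.9/37.7 = 0.183.
The mean is pulled above the mode by the posterior's right skew.

MAP: 0.156. Posterior mean: 0.183.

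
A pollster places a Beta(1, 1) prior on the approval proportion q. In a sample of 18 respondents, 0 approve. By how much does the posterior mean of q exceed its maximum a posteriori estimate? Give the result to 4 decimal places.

Posterior: Beta(1+0, 1+18) = Beta(1, 19).
Since α = 1 ≤ 1 and β > 1, the Beta density is monotone decreasing on [0,1]; the mode is at 0.
Mean = 1/(1+19) = 0.0500.
Difference = 0.0500 − 0.0000 = 0.0500.

0.0500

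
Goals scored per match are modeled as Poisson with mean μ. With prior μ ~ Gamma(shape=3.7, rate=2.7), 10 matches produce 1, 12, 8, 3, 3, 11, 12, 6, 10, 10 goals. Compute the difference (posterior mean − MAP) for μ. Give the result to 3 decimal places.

Σ counts = 76. Posterior: Gamma(shape = 3.7+76 = 79.7, rate = 2.7+10 = 12.7).
Mode = (α−1)/β = 78.7/12.7 = 6.197.
Mean = α/β = 79.7/12.7 = 6.276.
Difference = 6.276 − 6.197 = 0.079.

0.079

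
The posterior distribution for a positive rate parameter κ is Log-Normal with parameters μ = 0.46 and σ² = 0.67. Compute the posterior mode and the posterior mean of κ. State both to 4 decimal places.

posterior mode = 0.8106, posterior mean = 2.2144

Mode = exp(μ − σ²) = exp(-0.21) = 0.8106.
Mean = exp(μ + σ²/2) = exp(0.795) = 2.2144.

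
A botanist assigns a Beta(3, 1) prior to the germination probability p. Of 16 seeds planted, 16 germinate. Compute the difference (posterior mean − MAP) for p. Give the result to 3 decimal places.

Posterior: Beta(3+16, 1+0) = Beta(19, 1).
Since β = 1 ≤ 1 and α > 1, the Beta density is monotone increasing on [0,1]; the mode is at 1.
Mean = 19/(19+1) = 0.950.
Difference = 0.950 − 1.000 = -0.050.

-0.050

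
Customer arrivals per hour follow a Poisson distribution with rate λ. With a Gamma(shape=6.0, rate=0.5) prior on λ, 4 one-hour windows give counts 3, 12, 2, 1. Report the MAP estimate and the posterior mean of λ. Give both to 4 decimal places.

Σ counts = 18. Posterior: Gamma(shape = 6.0+18 = 24.0, rate = 0.5+4 = 4.5).
Mode = (α−1)/β = 23.0/4.5 = 5.1111.
Mean = α/β = 24.0/4.5 = 5.3333.

MAP estimate = 5.1111, posterior mean = 5.3333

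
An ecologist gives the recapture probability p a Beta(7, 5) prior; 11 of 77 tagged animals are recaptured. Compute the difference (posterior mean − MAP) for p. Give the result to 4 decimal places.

Posterior: Beta(7+11, 5+66) = Beta(18, 71).
Mode = (18−1)/(18+71−2) = 17/87 = 0.1954.
Mean = 18/(18+71) = 18/89 = 0.2022.
Difference = 0.2022 − 0.1954 = 0.0068.

0.0068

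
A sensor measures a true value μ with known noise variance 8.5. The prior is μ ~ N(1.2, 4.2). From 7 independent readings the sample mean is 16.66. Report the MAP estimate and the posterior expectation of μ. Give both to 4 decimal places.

MAP estimate = 13.1927, posterior expectation = 13.1927

Posterior for μ is Normal. Precision-weighted mean: (1/4.2·1.2 + 7/8.5·16.66) / (1/4.2 + 7/8.5) = 13.1927.
A Normal posterior is symmetric, so mode = mean.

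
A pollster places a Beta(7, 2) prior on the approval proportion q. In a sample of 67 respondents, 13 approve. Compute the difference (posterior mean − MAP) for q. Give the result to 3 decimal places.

0.006

Posterior: Beta(7+13, 2+54) = Beta(20, 56).
Mode = (20−1)/(20+56−2) = 19/74 = 0.257.
Mean = 20/(20+56) = 20/76 = 0.263.
Difference = 0.263 − 0.257 = 0.006.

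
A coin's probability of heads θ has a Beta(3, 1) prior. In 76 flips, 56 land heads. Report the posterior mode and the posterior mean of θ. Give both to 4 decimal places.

Posterior: Beta(3+56, 1+20) = Beta(59, 21).
Mode = (59−1)/(59+21−2) = 58/78 = 0.7436.
Mean = 59/(59+21) = 59/80 = 0.7375.

posterior mode = 0.7436, posterior mean = 0.7375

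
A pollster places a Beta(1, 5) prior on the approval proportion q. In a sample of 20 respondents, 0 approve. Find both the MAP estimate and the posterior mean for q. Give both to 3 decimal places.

q_MAP = 0.000, E[q|data] = 0.038

Posterior: Beta(1+0, 5+20) = Beta(1, 25).
Since α = 1 ≤ 1 and β > 1, the Beta density is monotone decreasing on [0,1]; the mode is at 0.
Mean = 1/(1+25) = 0.038.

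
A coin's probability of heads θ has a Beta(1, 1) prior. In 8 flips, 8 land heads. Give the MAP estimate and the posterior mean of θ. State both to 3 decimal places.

MAP estimate = 1.000, posterior mean = 0.900

Posterior: Beta(1+8, 1+0) = Beta(9, 1).
Since β = 1 ≤ 1 and α > 1, the Beta density is monotone increasing on [0,1]; the mode is at 1.
Mean = 9/(9+1) = 0.900.
Mode > mean: the posterior has a left tail.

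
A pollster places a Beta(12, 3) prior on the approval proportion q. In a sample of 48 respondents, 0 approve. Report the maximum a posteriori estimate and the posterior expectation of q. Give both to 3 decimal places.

MAP: 0.180. Posterior mean: 0.190.

Posterior: Beta(12+0, 3+48) = Beta(12, 51).
Mode = (12−1)/(12+51−2) = 11/61 = 0.180.
Mean = 12/(12+51) = 12/63 = 0.190.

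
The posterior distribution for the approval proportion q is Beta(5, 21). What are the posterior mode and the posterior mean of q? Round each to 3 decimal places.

Mode = (5−1)/(5+21−2) = 4/24 = 0.167.
Mean = 5/(5+21) = 5/26 = 0.192.
The mean is pulled above the mode by the posterior's right skew.

q_MAP = 0.167, E[q|data] = 0.192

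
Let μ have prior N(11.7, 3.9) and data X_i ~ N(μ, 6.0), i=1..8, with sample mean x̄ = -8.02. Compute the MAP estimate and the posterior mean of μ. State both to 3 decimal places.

MAP = -4.839, posterior mean = -4.839

Posterior for μ is Normal. Precision-weighted mean: (1/3.9·11.7 + 8/6.0·-8.02) / (1/3.9 + 8/6.0) = -4.839.
A Normal posterior is symmetric, so mode = mean.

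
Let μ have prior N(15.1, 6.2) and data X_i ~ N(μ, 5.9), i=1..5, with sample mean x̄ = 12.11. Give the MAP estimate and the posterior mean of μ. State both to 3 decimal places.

Posterior for μ is Normal. Precision-weighted mean: (1/6.2·15.1 + 5/5.9·12.11) / (1/6.2 + 5/5.9) = 12.588.
A Normal posterior is symmetric, so mode = mean.

MAP estimate = 12.588, posterior mean = 12.588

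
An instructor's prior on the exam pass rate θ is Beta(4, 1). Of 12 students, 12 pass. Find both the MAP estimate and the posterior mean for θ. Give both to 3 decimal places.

Posterior: Beta(4+12, 1+0) = Beta(16, 1).
Since β = 1 ≤ 1 and α > 1, the Beta density is monotone increasing on [0,1]; the mode is at 1.
Mean = 16/(16+1) = 0.941.

MAP: 1.000. Posterior mean: 0.941.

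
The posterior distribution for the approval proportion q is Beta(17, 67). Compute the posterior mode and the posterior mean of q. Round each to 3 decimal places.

MAP: 0.195. Posterior mean: 0.202.

Mode = (17−1)/(17+67−2) = 16/82 = 0.195.
Mean = 17/(17+67) = 17/84 = 0.202.
Mean > mode: the posterior has a right tail.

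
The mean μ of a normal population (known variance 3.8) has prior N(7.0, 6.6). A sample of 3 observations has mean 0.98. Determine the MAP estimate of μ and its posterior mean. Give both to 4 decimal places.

Posterior for μ is Normal. Precision-weighted mean: (1/6.6·7.0 + 3/3.8·0.98) / (1/6.6 + 3/3.8) = 1.9493.
A Normal posterior is symmetric, so mode = mean.

MAP estimate = 1.9493, posterior mean = 1.9493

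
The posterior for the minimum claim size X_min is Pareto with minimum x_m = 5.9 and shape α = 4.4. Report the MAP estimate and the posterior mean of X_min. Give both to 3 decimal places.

The Pareto density is strictly decreasing on [x_m, ∞), so the mode is x_m = 5.900.
Mean = α·x_m/(α−1) = 4.4·5.9/3.4 = 7.635.

MAP: 5.900. Posterior mean: 7.635.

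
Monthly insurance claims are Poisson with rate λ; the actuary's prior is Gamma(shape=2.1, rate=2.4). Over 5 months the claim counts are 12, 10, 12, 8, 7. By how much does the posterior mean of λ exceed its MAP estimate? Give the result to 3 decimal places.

Σ counts = 49. Posterior: Gamma(shape = 2.1+49 = 51.1, rate = 2.4+5 = 7.4).
Mode = (α−1)/β = 50.1/7.4 = 6.770.
Mean = α/β = 51.1/7.4 = 6.905.
Difference = 6.905 − 6.770 = 0.135.

0.135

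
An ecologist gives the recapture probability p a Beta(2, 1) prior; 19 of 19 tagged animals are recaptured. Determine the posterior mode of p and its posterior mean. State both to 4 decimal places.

Posterior: Beta(2+19, 1+0) = Beta(21, 1).
Since β = 1 ≤ 1 and α > 1, the Beta density is monotone increasing on [0,1]; the mode is at 1.
Mean = 21/(21+1) = 0.9545.

MAP = 1.0000, posterior mean = 0.9545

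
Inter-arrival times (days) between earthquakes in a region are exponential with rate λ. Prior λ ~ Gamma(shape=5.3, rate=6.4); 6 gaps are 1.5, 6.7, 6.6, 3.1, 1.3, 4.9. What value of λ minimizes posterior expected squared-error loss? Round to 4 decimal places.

0.3705

Σ times = 24.1. Posterior: Gamma(shape = 5.3+6 = 11.3, rate = 6.4+24.1 = 30.5).
Mode = (α−1)/β = 10.3/30.5 = 0.3377.
Mean = α/β = 11.3/30.5 = 0.3705.
Squared-error loss ⇒ the optimal estimator is the posterior mean.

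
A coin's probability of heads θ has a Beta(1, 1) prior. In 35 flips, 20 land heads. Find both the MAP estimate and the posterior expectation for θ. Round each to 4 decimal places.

MAP: 0.5714. Posterior mean: 0.5676.

Posterior: Beta(1+20, 1+15) = Beta(21, 16).
Mode = (21−1)/(21+16−2) = 20/35 = 0.5714.
Mean = 21/(21+16) = 21/37 = 0.5676.
The posterior is left-skewed, so the mode exceeds the mean.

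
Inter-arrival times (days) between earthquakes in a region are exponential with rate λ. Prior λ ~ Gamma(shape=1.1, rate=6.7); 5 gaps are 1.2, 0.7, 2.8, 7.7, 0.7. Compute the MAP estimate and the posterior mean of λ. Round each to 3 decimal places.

Σ times = 13.1. Posterior: Gamma(shape = 1.1+5 = 6.1, rate = 6.7+13.1 = 19.8).
Mode = (α−1)/β = 5.1/19.8 = 0.258.
Mean = α/β = 6.1/19.8 = 0.308.
The mean is pulled above the mode by the posterior's right skew.

MAP = 0.258; posterior mean = 0.308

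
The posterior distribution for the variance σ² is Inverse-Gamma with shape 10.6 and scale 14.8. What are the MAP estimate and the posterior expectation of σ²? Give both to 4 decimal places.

MAP = 1.2759; posterior mean = 1.5417

Mode = β/(α+1) = 14.8/11.6 = 1.2759.
Mean = β/(α−1) = 14.8/9.6 = 1.5417.
The posterior is right-skewed, so the mean exceeds the mode.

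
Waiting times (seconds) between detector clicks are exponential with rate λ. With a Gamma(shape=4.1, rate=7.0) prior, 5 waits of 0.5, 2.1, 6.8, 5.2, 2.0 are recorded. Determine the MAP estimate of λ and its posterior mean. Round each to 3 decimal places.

MAP: 0.343. Posterior mean: 0.386.

Σ times = 16.6. Posterior: Gamma(shape = 4.1+5 = 9.1, rate = 7.0+16.6 = 23.6).
Mode = (α−1)/β = 8.1/23.6 = 0.343.
Mean = α/β = 9.1/23.6 = 0.386.
Mean > mode: the posterior has a right tail.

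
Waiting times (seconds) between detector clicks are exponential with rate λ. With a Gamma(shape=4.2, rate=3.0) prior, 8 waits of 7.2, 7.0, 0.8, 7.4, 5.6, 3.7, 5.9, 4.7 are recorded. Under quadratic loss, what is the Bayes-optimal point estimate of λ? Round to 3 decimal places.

0.269

Σ times = 42.3. Posterior: Gamma(shape = 4.2+8 = 12.2, rate = 3.0+42.3 = 45.3).
Mode = (α−1)/β = 11.2/45.3 = 0.247.
Mean = α/β = 12.2/45.3 = 0.269.
Quadratic loss ⇒ the optimal estimator is the posterior mean.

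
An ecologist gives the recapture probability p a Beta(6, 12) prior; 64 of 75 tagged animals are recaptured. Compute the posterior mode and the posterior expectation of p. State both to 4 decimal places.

Posterior: Beta(6+64, 12+11) = Beta(70, 23).
Mode = (70−1)/(70+23−2) = 69/91 = 0.7582.
Mean = 70/(70+23) = 70/93 = 0.7527.
The mean is pulled below the mode by the posterior's left skew.

MAP: 0.7582. Posterior mean: 0.7527.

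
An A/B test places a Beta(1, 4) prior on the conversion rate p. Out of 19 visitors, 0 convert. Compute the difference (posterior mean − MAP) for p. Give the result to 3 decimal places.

0.042

Posterior: Beta(1+0, 4+19) = Beta(1, 23).
Since α = 1 ≤ 1 and β > 1, the Beta density is monotone decreasing on [0,1]; the mode is at 0.
Mean = 1/(1+23) = 0.042.
Difference = 0.042 − 0.000 = 0.042.
Right-skewed posterior ⇒ mode < mean.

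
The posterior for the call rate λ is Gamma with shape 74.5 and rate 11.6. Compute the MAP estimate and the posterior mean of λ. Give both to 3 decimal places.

Mode = (α−1)/β = 73.5/11.6 = 6.336.
Mean = α/β = 74.5/11.6 = 6.422.
Right-skewed posterior ⇒ mode < mean.

λ_MAP = 6.336, E[λ|data] = 6.422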